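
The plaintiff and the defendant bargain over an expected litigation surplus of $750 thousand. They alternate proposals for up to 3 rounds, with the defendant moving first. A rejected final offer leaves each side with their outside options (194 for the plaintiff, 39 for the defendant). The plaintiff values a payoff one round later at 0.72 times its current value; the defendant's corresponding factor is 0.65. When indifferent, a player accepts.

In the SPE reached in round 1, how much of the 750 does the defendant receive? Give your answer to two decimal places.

470.21

Round 3 (the defendant proposes): the plaintiff gets 194 if talks fail, so the defendant offers 194 and keeps 556.
Round 2 (the plaintiff proposes): the defendant can get 556 next round, worth 0.65 × 556 = 361.4 now; the plaintiff offers that and keeps 388.6.
Round 1 (the defendant proposes): the plaintiff can get 388.6 next round, worth 0.72 × 388.6 = 279.792 now, so the defendant offers 279.792, keeping 470.208.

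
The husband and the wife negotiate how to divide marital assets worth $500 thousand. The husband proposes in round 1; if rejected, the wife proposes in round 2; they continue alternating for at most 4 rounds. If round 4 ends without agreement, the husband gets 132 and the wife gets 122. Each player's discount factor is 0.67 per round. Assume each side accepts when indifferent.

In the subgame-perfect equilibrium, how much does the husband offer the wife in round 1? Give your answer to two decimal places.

Round 4 (the wife proposes): the husband gets 132 if talks fail, so the wife offers 132 and keeps 368.
Round 3 (the husband proposes): the wife can get 368 next round, worth 0.67 × 368 = 246.56 now, so the husband offers 246.56, keeping 253.44.
Round 2 (the wife proposes): the husband can get 253.44 next round, worth 0.67 × 253.44 = 169.8048 now. The wife offers 169.8048 and keeps 500 − 169.8048 = 330.1952.
Round 1 (the husband proposes): the wife can get 330.1952 next round, worth 0.67 × 330.1952 = 221.230784 now. The husband offers 221.230784 and keeps 500 − 221.230784 = 278.769216.

221.23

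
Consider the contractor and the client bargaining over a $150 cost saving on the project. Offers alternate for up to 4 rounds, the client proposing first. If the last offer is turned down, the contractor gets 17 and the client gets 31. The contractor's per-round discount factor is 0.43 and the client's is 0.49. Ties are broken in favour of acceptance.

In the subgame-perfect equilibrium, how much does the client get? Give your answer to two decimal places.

106.32

Round 4 (the contractor proposes): the client gets 31 if talks fail, so the contractor offers 31 and keeps 119.
Round 3 (the client proposes): the contractor can get 119 next round, worth 0.43 × 119 = 51.17 now. The client offers 51.17 and keeps 150 − 51.17 = 98.83.
Round 2 (the contractor proposes): the client can get 98.83 next round, worth 0.49 × 98.83 = 48.4267 now; the contractor offers that and keeps 101.5733.
Round 1 (the client proposes): the contractor can get 101.5733 next round, worth 0.43 × 101.5733 = 43.676519 now. The client offers 43.676519 and keeps 150 − 43.676519 = 106.323481.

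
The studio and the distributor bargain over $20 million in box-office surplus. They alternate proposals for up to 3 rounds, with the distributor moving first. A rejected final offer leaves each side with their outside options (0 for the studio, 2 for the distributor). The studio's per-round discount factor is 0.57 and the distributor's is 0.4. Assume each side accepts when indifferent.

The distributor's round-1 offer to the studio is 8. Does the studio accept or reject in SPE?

Round 3 (the distributor proposes): the studio will accept anything ≥ 0, so the distributor offers 0 and keeps 20.
Round 2 (the studio proposes): the distributor can get 20 next round, worth 0.4 × 20 = 8 now. The studio offers 8 and keeps 20 − 8 = 12.
So by rejecting in round 1, the studio gets 12 next round, worth 0.57 × 12 = 6.84 now.
Offer 8 ≥ 6.84, so the studio accepts.

Accept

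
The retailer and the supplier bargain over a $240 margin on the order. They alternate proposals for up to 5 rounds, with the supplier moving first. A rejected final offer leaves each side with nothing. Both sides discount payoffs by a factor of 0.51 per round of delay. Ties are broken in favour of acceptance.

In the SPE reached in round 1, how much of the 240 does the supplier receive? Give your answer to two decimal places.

Round 5 (the supplier proposes): the retailer will accept anything ≥ 0, so the supplier offers 0 and keeps 240.
Round 4 (the retailer proposes): the supplier can get 240 next round, worth 0.51 × 240 = 122.4 now; the retailer offers that and keeps 117.6.
Round 3 (the supplier proposes): the retailer can get 117.6 next round, worth 0.51 × 117.6 = 59.976 now; the supplier offers that and keeps 180.024.
Round 2 (the retailer proposes): the supplier can get 180.024 next round, worth 0.51 × 180.024 = 91.81224 now; the retailer offers that and keeps 148.18776.
Round 1 (the supplier proposes): the retailer can get 148.18776 next round, worth 0.51 × 148.18776 = 75.5757576 now; the supplier offers that and keeps 164.4242424.

164.42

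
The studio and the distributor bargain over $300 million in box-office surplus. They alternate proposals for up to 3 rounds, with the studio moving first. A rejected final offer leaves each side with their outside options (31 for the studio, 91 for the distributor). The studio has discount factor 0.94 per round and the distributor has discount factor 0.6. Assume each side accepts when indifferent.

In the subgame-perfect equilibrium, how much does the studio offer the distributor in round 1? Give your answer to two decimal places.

Round 3 (the studio proposes): the distributor gets 91 if talks fail, so the studio offers 91 and keeps 209.
Round 2 (the distributor proposes): the studio can get 209 next round, worth 0.94 × 209 = 196.46 now, so the distributor offers 196.46, keeping 103.54.
Round 1 (the studio proposes): the distributor can get 103.54 next round, worth 0.6 × 103.54 = 62.124 now; the studio offers that and keeps 237.876.

62.12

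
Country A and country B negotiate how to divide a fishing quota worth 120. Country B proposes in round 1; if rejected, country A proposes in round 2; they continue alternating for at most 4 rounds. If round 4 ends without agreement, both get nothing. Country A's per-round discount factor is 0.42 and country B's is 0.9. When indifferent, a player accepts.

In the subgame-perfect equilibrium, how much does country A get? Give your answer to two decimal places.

24.09

Solve by backward induction from round 4.
Round 4 (country A proposes): country B will accept anything ≥ 0, so country A offers 0 and keeps 120.
Round 3 (country B proposes): country A can get 120 next round, worth 0.42 × 120 = 50.4 now, so country B offers 50.4, keeping 69.6.
Round 2 (country A proposes): country B can get 69.6 next round, worth 0.9 × 69.6 = 62.64 now; country A offers that and keeps 57.36.
Round 1 (country B proposes): country A can get 57.36 next round, worth 0.42 × 57.36 = 24.0912 now; country B offers that and keeps 95.9088.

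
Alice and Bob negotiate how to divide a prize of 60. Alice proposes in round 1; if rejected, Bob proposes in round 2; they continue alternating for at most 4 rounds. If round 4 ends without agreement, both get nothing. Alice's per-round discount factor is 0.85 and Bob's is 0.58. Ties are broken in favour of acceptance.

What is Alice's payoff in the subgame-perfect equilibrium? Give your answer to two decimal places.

Work backward from the last round.
Round 4 (Bob proposes): rejection yields 0 for Alice; Bob offers 0 and keeps 60.
Round 3 (Alice proposes): Bob can get 60 next round, worth 0.58 × 60 = 34.8 now, so Alice offers 34.8, keeping 25.2.
Round 2 (Bob proposes): Alice can get 25.2 next round, worth 0.85 × 25.2 = 21.42 now; Bob offers that and keeps 38.58.
Round 1 (Alice proposes): Bob can get 38.58 next round, worth 0.58 × 38.58 = 22.3764 now, so Alice offers 22.3764, keeping 37.6236.

37.62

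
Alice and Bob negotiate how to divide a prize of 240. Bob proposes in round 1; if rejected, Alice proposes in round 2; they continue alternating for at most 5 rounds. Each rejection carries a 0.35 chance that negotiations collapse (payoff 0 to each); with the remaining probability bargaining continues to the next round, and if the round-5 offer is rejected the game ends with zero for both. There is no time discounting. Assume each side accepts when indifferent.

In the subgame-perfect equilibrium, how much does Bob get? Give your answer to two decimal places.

Round 5 (Bob proposes): Alice will accept anything ≥ 0, so Bob offers 0 and keeps 240.
Round 4 (Alice proposes): rejecting gives Bob an expected 0.65 × 240 = 156; Alice offers that and keeps 84.
Round 3 (Bob proposes): rejecting gives Alice an expected 0.65 × 84 = 54.6, so Bob offers 54.6, keeping 185.4.
Round 2 (Alice proposes): rejecting gives Bob an expected 0.65 × 185.4 = 120.51. Alice offers 120.51 and keeps 240 − 120.51 = 119.49.
Round 1 (Bob proposes): rejecting gives Alice an expected 0.65 × 119.49 = 77.6685. Bob offers 77.6685 and keeps 240 − 77.6685 = 162.3315.

162.33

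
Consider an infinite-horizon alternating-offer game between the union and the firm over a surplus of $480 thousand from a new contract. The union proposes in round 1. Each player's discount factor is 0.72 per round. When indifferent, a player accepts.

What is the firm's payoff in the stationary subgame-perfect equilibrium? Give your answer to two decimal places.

200.93

In a stationary SPE each proposer offers the other exactly their discounted continuation value.
If the union keeps x when proposing and the firm keeps y when proposing, then x = 480 − 0.72y and y = 480 − 0.72x.
Solving: x = 480(1 − 0.72) / (1 − 0.72·0.72) = 134.4 / 0.4816 ≈ 279.0698.
The firm gets 480 − 279.0698 ≈ 200.9302.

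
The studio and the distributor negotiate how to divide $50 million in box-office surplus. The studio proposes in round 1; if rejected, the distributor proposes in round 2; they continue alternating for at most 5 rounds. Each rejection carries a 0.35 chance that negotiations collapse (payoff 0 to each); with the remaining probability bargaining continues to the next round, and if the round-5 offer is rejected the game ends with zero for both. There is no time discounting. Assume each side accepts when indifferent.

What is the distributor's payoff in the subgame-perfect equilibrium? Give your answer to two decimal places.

Round 5 (the studio proposes): the distributor will accept anything ≥ 0, so the studio offers 0 and keeps 50.
Round 4 (the distributor proposes): rejecting gives the studio an expected 0.65 × 50 = 32.5. The distributor offers 32.5 and keeps 50 − 32.5 = 17.5.
Round 3 (the studio proposes): rejecting gives the distributor an expected 0.65 × 17.5 = 11.375; the studio offers that and keeps 38.625.
Round 2 (the distributor proposes): rejecting gives the studio an expected 0.65 × 38.625 = 25.10625; the distributor offers that and keeps 24.89375.
Round 1 (the studio proposes): rejecting gives the distributor an expected 0.65 × 24.89375 = 16.1809375. The studio offers 16.1809375 and keeps 50 − 16.1809375 = 33.8190625.

16.18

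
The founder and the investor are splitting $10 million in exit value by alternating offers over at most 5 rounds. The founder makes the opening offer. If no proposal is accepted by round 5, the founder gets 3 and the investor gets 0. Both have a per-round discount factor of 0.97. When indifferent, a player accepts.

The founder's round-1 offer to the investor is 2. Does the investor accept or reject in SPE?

Accept

Round 5 (the founder proposes): rejection yields 0 for the investor; the founder offers 0 and keeps 10.
Round 4 (the investor proposes): the founder can get 10 next round, worth 0.97 × 10 = 9.7 now, so the investor offers 9.7, keeping 0.3.
Round 3 (the founder proposes): the investor can get 0.3 next round, worth 0.97 × 0.3 = 0.291 now, so the founder offers 0.291, keeping 9.709.
Round 2 (the investor proposes): the founder can get 9.709 next round, worth 0.97 × 9.709 = 9.41773 now. The investor offers 9.41773 and keeps 10 − 9.41773 = 0.58227.
So by rejecting in round 1, the investor gets 0.58227 next round, worth 0.97 × 0.58227 = 0.5648019 now.
Offer 2 ≥ 0.5648019, so the investor accepts.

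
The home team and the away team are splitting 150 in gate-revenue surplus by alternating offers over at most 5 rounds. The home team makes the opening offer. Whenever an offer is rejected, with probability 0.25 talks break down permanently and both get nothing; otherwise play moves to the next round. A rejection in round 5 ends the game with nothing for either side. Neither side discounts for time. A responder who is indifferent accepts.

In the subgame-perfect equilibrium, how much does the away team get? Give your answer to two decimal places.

Round 5 (the home team proposes): rejection yields 0 for the away team; the home team offers 0 and keeps 150.
Round 4 (the away team proposes): rejecting gives the home team an expected 0.75 × 150 = 112.5. The away team offers 112.5 and keeps 150 − 112.5 = 37.5.
Round 3 (the home team proposes): rejecting gives the away team an expected 0.75 × 37.5 = 28.125. The home team offers 28.125 and keeps 150 − 28.125 = 121.875.
Round 2 (the away team proposes): rejecting gives the home team an expected 0.75 × 121.875 = 91.40625. The away team offers 91.40625 and keeps 150 − 91.40625 = 58.59375.
Round 1 (the home team proposes): rejecting gives the away team an expected 0.75 × 58.59375 = 43.9453125, so the home team offers 43.9453125, keeping 106.0546875.

43.95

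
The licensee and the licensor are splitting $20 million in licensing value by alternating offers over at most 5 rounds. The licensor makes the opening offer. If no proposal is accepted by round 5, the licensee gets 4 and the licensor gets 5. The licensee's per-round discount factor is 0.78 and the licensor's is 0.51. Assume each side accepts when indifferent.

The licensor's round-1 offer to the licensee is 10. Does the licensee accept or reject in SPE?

Reject

Round 5 (the licensor proposes): the licensee gets 4 if talks fail, so the licensor offers 4 and keeps 16.
Round 4 (the licensee proposes): the licensor can get 16 next round, worth 0.51 × 16 = 8.16 now; the licensee offers that and keeps 11.84.
Round 3 (the licensor proposes): the licensee can get 11.84 next round, worth 0.78 × 11.84 = 9.2352 now, so the licensor offers 9.2352, keeping 10.7648.
Round 2 (the licensee proposes): the licensor can get 10.7648 next round, worth 0.51 × 10.7648 = 5.490048 now. The licensee offers 5.490048 and keeps 20 − 5.490048 = 14.509952.
So by rejecting in round 1, the licensee gets 14.509952 next round, worth 0.78 × 14.509952 = 11.31776256 now.
Offer 10 < 11.31776256, so the licensee rejects.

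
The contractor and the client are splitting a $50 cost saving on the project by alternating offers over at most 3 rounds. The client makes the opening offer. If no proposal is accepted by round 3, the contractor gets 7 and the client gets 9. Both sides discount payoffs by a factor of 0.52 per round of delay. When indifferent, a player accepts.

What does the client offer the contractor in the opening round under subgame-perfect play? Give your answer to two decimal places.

14.37

Round 3 (the client proposes): the contractor gets 7 if talks fail, so the client offers 7 and keeps 43.
Round 2 (the contractor proposes): the client can get 43 next round, worth 0.52 × 43 = 22.36 now, so the contractor offers 22.36, keeping 27.64.
Round 1 (the client proposes): the contractor can get 27.64 next round, worth 0.52 × 27.64 = 14.3728 now. The client offers 14.3728 and keeps 50 − 14.3728 = 35.6272.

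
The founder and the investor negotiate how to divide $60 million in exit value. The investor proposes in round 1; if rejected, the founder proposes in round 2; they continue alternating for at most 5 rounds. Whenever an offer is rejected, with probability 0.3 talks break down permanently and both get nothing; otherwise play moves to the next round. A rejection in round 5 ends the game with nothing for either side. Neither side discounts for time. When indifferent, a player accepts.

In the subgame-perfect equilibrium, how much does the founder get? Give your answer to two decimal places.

18.77

Round 5 (the investor proposes): the founder will accept anything ≥ 0, so the investor offers 0 and keeps 60.
Round 4 (the founder proposes): rejecting gives the investor an expected 0.7 × 60 = 42; the founder offers that and keeps 18.
Round 3 (the investor proposes): rejecting gives the founder an expected 0.7 × 18 = 12.6, so the investor offers 12.6, keeping 47.4.
Round 2 (the founder proposes): rejecting gives the investor an expected 0.7 × 47.4 = 33.18; the founder offers that and keeps 26.82.
Round 1 (the investor proposes): rejecting gives the founder an expected 0.7 × 26.82 = 18.774. The investor offers 18.774 and keeps 60 − 18.774 = 41.226.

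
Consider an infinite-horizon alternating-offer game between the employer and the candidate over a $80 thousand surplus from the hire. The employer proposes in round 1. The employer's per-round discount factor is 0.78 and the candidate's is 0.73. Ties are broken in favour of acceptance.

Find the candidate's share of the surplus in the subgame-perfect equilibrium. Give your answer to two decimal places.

29.84

Let x be the employer's share when the employer proposes and y be the candidate's share when the candidate proposes.
The candidate accepts iff offered ≥ 0.73·y, so x = 80 − 0.73y. Symmetrically y = 80 − 0.78x.
Substituting: x = 80 − 0.73(80 − 0.78x), giving x(1 − 0.78·0.73) = 80(1 − 0.73).
So x = 80 × 0.27 / 0.4306 ≈ 50.1626, and the candidate receives 80 − x ≈ 29.8374.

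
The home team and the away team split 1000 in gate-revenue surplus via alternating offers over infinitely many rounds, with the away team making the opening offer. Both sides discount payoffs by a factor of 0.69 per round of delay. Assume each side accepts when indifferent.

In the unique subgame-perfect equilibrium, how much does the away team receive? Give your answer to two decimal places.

In a stationary SPE each proposer offers the other exactly their discounted continuation value.
If the away team keeps x when proposing and the home team keeps y when proposing, then x = 1000 − 0.69y and y = 1000 − 0.69x.
Solving: x = 1000(1 − 0.69) / (1 − 0.69·0.69) = 310 / 0.5239 ≈ 591.7160.
The home team gets 1000 − 591.7160 ≈ 408.2840.

591.72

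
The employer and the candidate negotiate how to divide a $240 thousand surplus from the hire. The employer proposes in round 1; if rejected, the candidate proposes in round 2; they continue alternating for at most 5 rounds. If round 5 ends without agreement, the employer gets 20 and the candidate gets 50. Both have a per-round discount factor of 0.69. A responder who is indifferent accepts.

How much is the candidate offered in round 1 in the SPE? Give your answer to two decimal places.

Round 5 (the employer proposes): the candidate gets 50 if talks fail, so the employer offers 50 and keeps 190.
Round 4 (the candidate proposes): the employer can get 190 next round, worth 0.69 × 190 = 131.1 now, so the candidate offers 131.1, keeping 108.9.
Round 3 (the employer proposes): the candidate can get 108.9 next round, worth 0.69 × 108.9 = 75.141 now, so the employer offers 75.141, keeping 164.859.
Round 2 (the candidate proposes): the employer can get 164.859 next round, worth 0.69 × 164.859 = 113.75271 now; the candidate offers that and keeps 126.24729.
Round 1 (the employer proposes): the candidate can get 126.24729 next round, worth 0.69 × 126.24729 = 87.1106301 now, so the employer offers 87.1106301, keeping 152.8893699.

87.11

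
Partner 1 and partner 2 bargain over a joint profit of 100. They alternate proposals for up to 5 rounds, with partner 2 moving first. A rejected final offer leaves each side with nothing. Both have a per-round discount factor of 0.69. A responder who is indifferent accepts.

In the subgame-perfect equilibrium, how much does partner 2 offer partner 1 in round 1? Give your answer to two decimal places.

31.57

Round 5 (partner 2 proposes): partner 1 will accept anything ≥ 0, so partner 2 offers 0 and keeps 100.
Round 4 (partner 1 proposes): partner 2 can get 100 next round, worth 0.69 × 100 = 69 now. Partner 1 offers 69 and keeps 100 − 69 = 31.
Round 3 (partner 2 proposes): partner 1 can get 31 next round, worth 0.69 × 31 = 21.39 now, so partner 2 offers 21.39, keeping 78.61.
Round 2 (partner 1 proposes): partner 2 can get 78.61 next round, worth 0.69 × 78.61 = 54.2409 now, so partner 1 offers 54.2409, keeping 45.7591.
Round 1 (partner 2 proposes): partner 1 can get 45.7591 next round, worth 0.69 × 45.7591 = 31.573779 now. Partner 2 offers 31.573779 and keeps 100 − 31.573779 = 68.426221.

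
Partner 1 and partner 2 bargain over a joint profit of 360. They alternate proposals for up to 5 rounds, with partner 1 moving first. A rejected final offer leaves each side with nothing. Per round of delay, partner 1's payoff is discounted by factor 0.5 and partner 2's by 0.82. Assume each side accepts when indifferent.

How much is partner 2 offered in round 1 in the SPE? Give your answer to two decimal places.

208.12

Solve by backward induction from round 5.
Round 5 (partner 1 proposes): partner 2 will accept anything ≥ 0, so partner 1 offers 0 and keeps 360.
Round 4 (partner 2 proposes): partner 1 can get 360 next round, worth 0.5 × 360 = 180 now, so partner 2 offers 180, keeping 180.
Round 3 (partner 1 proposes): partner 2 can get 180 next round, worth 0.82 × 180 = 147.6 now, so partner 1 offers 147.6, keeping 212.4.
Round 2 (partner 2 proposes): partner 1 can get 212.4 next round, worth 0.5 × 212.4 = 106.2 now, so partner 2 offers 106.2, keeping 253.8.
Round 1 (partner 1 proposes): partner 2 can get 253.8 next round, worth 0.82 × 253.8 = 208.116 now, so partner 1 offers 208.116, keeping 151.884.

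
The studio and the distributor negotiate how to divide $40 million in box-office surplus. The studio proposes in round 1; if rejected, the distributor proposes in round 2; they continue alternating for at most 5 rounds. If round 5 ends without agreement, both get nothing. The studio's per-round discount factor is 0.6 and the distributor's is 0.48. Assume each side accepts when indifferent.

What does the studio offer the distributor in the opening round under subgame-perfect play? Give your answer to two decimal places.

9.89

Round 5 (the studio proposes): the distributor will accept anything ≥ 0, so the studio offers 0 and keeps 40.
Round 4 (the distributor proposes): the studio can get 40 next round, worth 0.6 × 40 = 24 now, so the distributor offers 24, keeping 16.
Round 3 (the studio proposes): the distributor can get 16 next round, worth 0.48 × 16 = 7.68 now. The studio offers 7.68 and keeps 40 − 7.68 = 32.32.
Round 2 (the distributor proposes): the studio can get 32.32 next round, worth 0.6 × 32.32 = 19.392 now; the distributor offers that and keeps 20.608.
Round 1 (the studio proposes): the distributor can get 20.608 next round, worth 0.48 × 20.608 = 9.89184 now. The studio offers 9.89184 and keeps 40 − 9.89184 = 30.10816.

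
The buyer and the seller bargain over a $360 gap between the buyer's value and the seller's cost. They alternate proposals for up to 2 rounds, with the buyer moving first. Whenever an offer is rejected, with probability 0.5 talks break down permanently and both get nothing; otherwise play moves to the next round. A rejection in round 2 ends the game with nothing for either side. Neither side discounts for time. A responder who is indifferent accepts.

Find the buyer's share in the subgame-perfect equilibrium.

Round 2 (the seller proposes): rejection yields 0 for the buyer; the seller offers 0 and keeps 360.
Round 1 (the buyer proposes): rejecting gives the seller an expected 0.5 × 360 = 180. The buyer offers 180 and keeps 360 − 180 = 180.

180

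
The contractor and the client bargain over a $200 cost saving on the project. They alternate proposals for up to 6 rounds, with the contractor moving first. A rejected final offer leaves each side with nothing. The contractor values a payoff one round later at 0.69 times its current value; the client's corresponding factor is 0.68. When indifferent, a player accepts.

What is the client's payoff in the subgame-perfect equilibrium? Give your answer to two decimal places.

Round 6 (the client proposes): rejection yields 0 for the contractor; the client offers 0 and keeps 200.
Round 5 (the contractor proposes): the client can get 200 next round, worth 0.68 × 200 = 136 now, so the contractor offers 136, keeping 64.
Round 4 (the client proposes): the contractor can get 64 next round, worth 0.69 × 64 = 44.16 now; the client offers that and keeps 155.84.
Round 3 (the contractor proposes): the client can get 155.84 next round, worth 0.68 × 155.84 = 105.9712 now. The contractor offers 105.9712 and keeps 200 − 105.9712 = 94.0288.
Round 2 (the client proposes): the contractor can get 94.0288 next round, worth 0.69 × 94.0288 = 64.879872 now. The client offers 64.879872 and keeps 200 − 64.879872 = 135.120128.
Round 1 (the contractor proposes): the client can get 135.120128 next round, worth 0.68 × 135.120128 = 91.88168704 now; the contractor offers that and keeps 108.11831296.

91.88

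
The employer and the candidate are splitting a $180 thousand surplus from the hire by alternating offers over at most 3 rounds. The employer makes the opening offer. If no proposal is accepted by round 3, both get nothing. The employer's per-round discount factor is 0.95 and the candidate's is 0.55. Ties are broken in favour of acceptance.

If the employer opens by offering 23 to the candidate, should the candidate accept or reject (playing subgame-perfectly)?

Accept

Round 3 (the employer proposes): the candidate will accept anything ≥ 0, so the employer offers 0 and keeps 180.
Round 2 (the candidate proposes): the employer can get 180 next round, worth 0.95 × 180 = 171 now, so the candidate offers 171, keeping 9.
So by rejecting in round 1, the candidate gets 9 next round, worth 0.55 × 9 = 4.95 now.
Offer 23 ≥ 4.95, so the candidate accepts.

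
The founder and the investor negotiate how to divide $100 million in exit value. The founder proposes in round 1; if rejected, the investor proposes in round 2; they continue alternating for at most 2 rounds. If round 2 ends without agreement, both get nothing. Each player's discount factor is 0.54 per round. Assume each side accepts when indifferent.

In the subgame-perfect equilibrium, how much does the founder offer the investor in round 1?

54

Work backward from the last round.
Round 2 (the investor proposes): the founder will accept anything ≥ 0, so the investor offers 0 and keeps 100.
Round 1 (the founder proposes): the investor can get 100 next round, worth 0.54 × 100 = 54 now, so the founder offers 54, keeping 46.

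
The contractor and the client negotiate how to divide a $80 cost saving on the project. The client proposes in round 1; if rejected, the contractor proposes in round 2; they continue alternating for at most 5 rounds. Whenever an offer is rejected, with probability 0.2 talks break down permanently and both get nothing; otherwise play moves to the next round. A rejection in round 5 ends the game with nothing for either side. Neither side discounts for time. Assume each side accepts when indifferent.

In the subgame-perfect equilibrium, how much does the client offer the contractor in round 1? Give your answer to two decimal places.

20.99

Round 5 (the client proposes): rejection yields 0 for the contractor; the client offers 0 and keeps 80.
Round 4 (the contractor proposes): rejecting gives the client an expected 0.8 × 80 = 64, so the contractor offers 64, keeping 16.
Round 3 (the client proposes): rejecting gives the contractor an expected 0.8 × 16 = 12.8. The client offers 12.8 and keeps 80 − 12.8 = 67.2.
Round 2 (the contractor proposes): rejecting gives the client an expected 0.8 × 67.2 = 53.76. The contractor offers 53.76 and keeps 80 − 53.76 = 26.24.
Round 1 (the client proposes): rejecting gives the contractor an expected 0.8 × 26.24 = 20.992; the client offers that and keeps 59.008.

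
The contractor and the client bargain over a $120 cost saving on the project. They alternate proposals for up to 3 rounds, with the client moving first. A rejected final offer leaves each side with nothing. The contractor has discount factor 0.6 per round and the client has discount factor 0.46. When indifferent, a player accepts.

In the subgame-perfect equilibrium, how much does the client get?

81.12

Round 3 (the client proposes): the contractor will accept anything ≥ 0, so the client offers 0 and keeps 120.
Round 2 (the contractor proposes): the client can get 120 next round, worth 0.46 × 120 = 55.2 now; the contractor offers that and keeps 64.8.
Round 1 (the client proposes): the contractor can get 64.8 next round, worth 0.6 × 64.8 = 38.88 now. The client offers 38.88 and keeps 120 − 38.88 = 81.12.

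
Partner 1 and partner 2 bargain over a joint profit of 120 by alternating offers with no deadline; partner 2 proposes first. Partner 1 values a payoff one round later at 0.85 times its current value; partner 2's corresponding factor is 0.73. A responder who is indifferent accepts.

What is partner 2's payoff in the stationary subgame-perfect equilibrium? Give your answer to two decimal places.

In a stationary SPE each proposer offers the other exactly their discounted continuation value.
If partner 2 keeps x when proposing and partner 1 keeps y when proposing, then x = 120 − 0.85y and y = 120 − 0.73x.
Solving: x = 120(1 − 0.85) / (1 − 0.73·0.85) = 18 / 0.3795 ≈ 47.4308.
Partner 1 gets 120 − 47.4308 ≈ 72.5692.

47.43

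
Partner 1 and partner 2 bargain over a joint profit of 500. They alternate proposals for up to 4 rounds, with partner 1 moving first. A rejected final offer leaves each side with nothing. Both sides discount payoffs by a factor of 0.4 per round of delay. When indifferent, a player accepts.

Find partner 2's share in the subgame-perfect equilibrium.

Round 4 (partner 2 proposes): partner 1 will accept anything ≥ 0, so partner 2 offers 0 and keeps 500.
Round 3 (partner 1 proposes): partner 2 can get 500 next round, worth 0.4 × 500 = 200 now. Partner 1 offers 200 and keeps 500 − 200 = 300.
Round 2 (partner 2 proposes): partner 1 can get 300 next round, worth 0.4 × 300 = 120 now. Partner 2 offers 120 and keeps 500 − 120 = 380.
Round 1 (partner 1 proposes): partner 2 can get 380 next round, worth 0.4 × 380 = 152 now. Partner 1 offers 152 and keeps 500 − 152 = 348.

152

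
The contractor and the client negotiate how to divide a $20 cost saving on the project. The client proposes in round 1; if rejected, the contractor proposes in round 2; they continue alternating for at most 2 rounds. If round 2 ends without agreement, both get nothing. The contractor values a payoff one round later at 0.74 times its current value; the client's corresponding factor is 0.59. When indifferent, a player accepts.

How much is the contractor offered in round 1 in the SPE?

14.8

Round 2 (the contractor proposes): the client will accept anything ≥ 0, so the contractor offers 0 and keeps 20.
Round 1 (the client proposes): the contractor can get 20 next round, worth 0.74 × 20 = 14.8 now; the client offers that and keeps 5.2.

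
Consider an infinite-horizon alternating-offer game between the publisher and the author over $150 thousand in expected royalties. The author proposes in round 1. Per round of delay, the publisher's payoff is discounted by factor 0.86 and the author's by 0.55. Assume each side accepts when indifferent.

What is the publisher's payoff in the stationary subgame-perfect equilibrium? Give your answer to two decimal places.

In a stationary SPE each proposer offers the other exactly their discounted continuation value.
If the author keeps x when proposing and the publisher keeps y when proposing, then x = 150 − 0.86y and y = 150 − 0.55x.
Solving: x = 150(1 − 0.86) / (1 − 0.55·0.86) = 21 / 0.527 ≈ 39.8482.
The publisher gets 150 − 39.8482 ≈ 110.1518.

110.15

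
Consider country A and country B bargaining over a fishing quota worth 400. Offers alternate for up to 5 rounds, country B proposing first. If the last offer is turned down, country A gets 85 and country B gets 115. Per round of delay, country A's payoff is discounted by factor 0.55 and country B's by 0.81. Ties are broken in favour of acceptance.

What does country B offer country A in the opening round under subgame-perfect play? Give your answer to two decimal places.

By backward induction:
Round 5 (country B proposes): country A gets 85 if talks fail, so country B offers 85 and keeps 315.
Round 4 (country A proposes): country B can get 315 next round, worth 0.81 × 315 = 255.15 now, so country A offers 255.15, keeping 144.85.
Round 3 (country B proposes): country A can get 144.85 next round, worth 0.55 × 144.85 = 79.6675 now, so country B offers 79.6675, keeping 320.3325.
Round 2 (country A proposes): country B can get 320.3325 next round, worth 0.81 × 320.3325 = 259.469325 now; country A offers that and keeps 140.530675.
Round 1 (country B proposes): country A can get 140.530675 next round, worth 0.55 × 140.530675 = 77.29187125 now. Country B offers 77.29187125 and keeps 400 − 77.29187125 = 322.70812875.

77.29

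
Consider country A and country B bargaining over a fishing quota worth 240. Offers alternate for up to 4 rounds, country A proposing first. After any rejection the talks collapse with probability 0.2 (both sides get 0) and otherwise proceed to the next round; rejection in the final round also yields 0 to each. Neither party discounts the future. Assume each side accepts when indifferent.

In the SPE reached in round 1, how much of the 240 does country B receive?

Round 4 (country B proposes): rejection yields 0 for country A; country B offers 0 and keeps 240.
Round 3 (country A proposes): rejecting gives country B an expected 0.8 × 240 = 192; country A offers that and keeps 48.
Round 2 (country B proposes): rejecting gives country A an expected 0.8 × 48 = 38.4, so country B offers 38.4, keeping 201.6.
Round 1 (country A proposes): rejecting gives country B an expected 0.8 × 201.6 = 161.28; country A offers that and keeps 78.72.

161.28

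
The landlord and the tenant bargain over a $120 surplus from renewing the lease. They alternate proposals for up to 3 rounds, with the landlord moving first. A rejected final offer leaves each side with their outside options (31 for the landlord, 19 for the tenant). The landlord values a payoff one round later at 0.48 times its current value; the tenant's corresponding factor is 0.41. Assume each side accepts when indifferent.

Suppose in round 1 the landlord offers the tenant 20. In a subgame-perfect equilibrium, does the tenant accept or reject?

Reject

Round 3 (the landlord proposes): the tenant gets 19 if talks fail, so the landlord offers 19 and keeps 101.
Round 2 (the tenant proposes): the landlord can get 101 next round, worth 0.48 × 101 = 48.48 now; the tenant offers that and keeps 71.52.
So by rejecting in round 1, the tenant gets 71.52 next round, worth 0.41 × 71.52 = 29.3232 now.
Offer 20 < 29.3232, so the tenant rejects.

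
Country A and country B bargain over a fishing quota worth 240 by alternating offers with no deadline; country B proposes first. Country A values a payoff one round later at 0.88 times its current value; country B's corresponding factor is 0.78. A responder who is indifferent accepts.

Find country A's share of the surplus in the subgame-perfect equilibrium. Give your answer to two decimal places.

When country B proposes, country A accepts any offer worth at least 0.88 times what country A would get by proposing next round; and vice versa.
This gives x = 240 − 0.88y and y = 240 − 0.78x, where x and y are each side's share when it proposes.
Hence (1 − 0.88·0.78)x = 240(1 − 0.88), i.e. 0.3136·x = 28.8.
x ≈ 91.8367; country A's share is 240 − x ≈ 148.1633.

148.16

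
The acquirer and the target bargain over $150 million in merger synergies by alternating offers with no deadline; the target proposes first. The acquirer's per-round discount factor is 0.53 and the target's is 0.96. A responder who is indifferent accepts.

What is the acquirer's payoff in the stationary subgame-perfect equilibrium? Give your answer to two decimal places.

6.47

When the target proposes, the acquirer accepts any offer worth at least 0.53 times what the acquirer would get by proposing next round; and vice versa.
This gives x = 150 − 0.53y and y = 150 − 0.96x, where x and y are each side's share when it proposes.
Hence (1 − 0.53·0.96)x = 150(1 − 0.53), i.e. 0.4912·x = 70.5.
x ≈ 143.5261; the acquirer's share is 150 − x ≈ 6.4739.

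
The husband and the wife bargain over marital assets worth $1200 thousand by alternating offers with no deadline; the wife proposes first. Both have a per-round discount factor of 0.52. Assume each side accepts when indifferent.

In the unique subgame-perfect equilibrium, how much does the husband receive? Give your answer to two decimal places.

Let x be the wife's share when the wife proposes and y be the husband's share when the husband proposes.
The husband accepts iff offered ≥ 0.52·y, so x = 1200 − 0.52y. Symmetrically y = 1200 − 0.52x.
Substituting: x = 1200 − 0.52(1200 − 0.52x), giving x(1 − 0.52·0.52) = 1200(1 − 0.52).
So x = 1200 × 0.48 / 0.7296 ≈ 789.4737, and the husband receives 1200 − x ≈ 410.5263.

410.53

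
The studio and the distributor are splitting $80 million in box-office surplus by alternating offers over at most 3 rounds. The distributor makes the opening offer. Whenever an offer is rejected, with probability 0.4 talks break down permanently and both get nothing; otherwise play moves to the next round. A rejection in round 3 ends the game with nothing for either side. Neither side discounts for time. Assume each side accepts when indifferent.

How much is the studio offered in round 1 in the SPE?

19.2

Round 3 (the distributor proposes): the studio will accept anything ≥ 0, so the distributor offers 0 and keeps 80.
Round 2 (the studio proposes): rejecting gives the distributor an expected 0.6 × 80 = 48, so the studio offers 48, keeping 32.
Round 1 (the distributor proposes): rejecting gives the studio an expected 0.6 × 32 = 19.2; the distributor offers that and keeps 60.8.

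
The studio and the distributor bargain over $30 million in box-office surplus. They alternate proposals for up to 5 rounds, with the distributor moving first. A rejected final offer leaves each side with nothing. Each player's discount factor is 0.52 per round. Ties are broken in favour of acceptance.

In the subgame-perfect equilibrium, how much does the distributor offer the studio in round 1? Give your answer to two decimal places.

9.51

Solve by backward induction from round 5.
Round 5 (the distributor proposes): the studio will accept anything ≥ 0, so the distributor offers 0 and keeps 30.
Round 4 (the studio proposes): the distributor can get 30 next round, worth 0.52 × 30 = 15.6 now; the studio offers that and keeps 14.4.
Round 3 (the distributor proposes): the studio can get 14.4 next round, worth 0.52 × 14.4 = 7.488 now; the distributor offers that and keeps 22.512.
Round 2 (the studio proposes): the distributor can get 22.512 next round, worth 0.52 × 22.512 = 11.70624 now. The studio offers 11.70624 and keeps 30 − 11.70624 = 18.29376.
Round 1 (the distributor proposes): the studio can get 18.29376 next round, worth 0.52 × 18.29376 = 9.5127552 now; the distributor offers that and keeps 20.4872448.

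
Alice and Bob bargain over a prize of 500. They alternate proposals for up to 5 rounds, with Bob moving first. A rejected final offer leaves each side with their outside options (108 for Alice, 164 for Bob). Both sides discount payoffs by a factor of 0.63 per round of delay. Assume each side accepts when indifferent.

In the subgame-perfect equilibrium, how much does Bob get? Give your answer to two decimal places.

320.18

Solve by backward induction from round 5.
Round 5 (Bob proposes): Alice gets 108 if talks fail, so Bob offers 108 and keeps 392.
Round 4 (Alice proposes): Bob can get 392 next round, worth 0.63 × 392 = 246.96 now. Alice offers 246.96 and keeps 500 − 246.96 = 253.04.
Round 3 (Bob proposes): Alice can get 253.04 next round, worth 0.63 × 253.04 = 159.4152 now. Bob offers 159.4152 and keeps 500 − 159.4152 = 340.5848.
Round 2 (Alice proposes): Bob can get 340.5848 next round, worth 0.63 × 340.5848 = 214.568424 now, so Alice offers 214.568424, keeping 285.431576.
Round 1 (Bob proposes): Alice can get 285.431576 next round, worth 0.63 × 285.431576 = 179.82189288 now, so Bob offers 179.82189288, keeping 320.17810712.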